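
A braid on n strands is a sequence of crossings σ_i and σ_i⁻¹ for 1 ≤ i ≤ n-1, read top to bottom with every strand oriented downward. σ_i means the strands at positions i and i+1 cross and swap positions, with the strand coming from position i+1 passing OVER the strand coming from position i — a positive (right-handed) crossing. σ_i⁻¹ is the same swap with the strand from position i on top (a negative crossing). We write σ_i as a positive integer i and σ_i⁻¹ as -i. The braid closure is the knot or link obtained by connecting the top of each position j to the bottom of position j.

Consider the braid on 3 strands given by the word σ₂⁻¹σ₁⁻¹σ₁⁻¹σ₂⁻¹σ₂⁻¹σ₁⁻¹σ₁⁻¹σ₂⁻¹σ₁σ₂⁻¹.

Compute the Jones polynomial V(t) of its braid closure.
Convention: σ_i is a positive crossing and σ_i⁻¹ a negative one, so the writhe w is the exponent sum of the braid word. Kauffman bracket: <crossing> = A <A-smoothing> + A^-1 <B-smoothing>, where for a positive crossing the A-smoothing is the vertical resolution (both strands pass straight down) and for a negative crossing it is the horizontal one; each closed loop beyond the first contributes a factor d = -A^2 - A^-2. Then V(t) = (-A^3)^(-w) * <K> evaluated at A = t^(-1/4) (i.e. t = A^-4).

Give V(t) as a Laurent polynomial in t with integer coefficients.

t^-3 + t^-6 - t^-7 + t^-8 - t^-9 + t^-10 - t^-11

Derivation:
Braid: s2^-1 s1^-1 s1^-1 s2^-1 s2^-1 s1^-1 s1^-1 s2^-1 s1 s2^-1 on 3 strands, 10 crossings.
Writhe w = (#positive) - (#negative) = 1 - 9 = -8.
Computing the Kauffman bracket via state sum. There are 2^10 = 1024 states.
Smooth each crossing (0=||, 1=⌣⌢); contribution A^(Σ sign_k(1-2s_k)) * d^(L-1).
Tabulate the states by total A-exponent and number of loops L (A-exp: L × count):
  A^10: L=6 ×1
  A^8: L=5 ×10
  A^6: L=4 ×41, L=6 ×4
  A^4: L=3 ×86, L=5 ×34
  A^2: L=2 ×92, L=4 ×114, L=6 ×4
  A^0: L=1 ×40, L=3 ×185, L=5 ×27
  A^-2: L=2 ×142, L=4 ×67, L=6 ×1
  A^-4: L=1 ×40, L=3 ×76, L=5 ×4
  A^-6: L=2 ×39, L=4 ×6
  A^-8: L=1 ×5, L=3 ×5
  A^-10: L=2 ×1
Each group contributes A^e * Σ count * d^(L-1):
Powers of d = -A^2 - A^-2: d^2 = A^4 + 2 + A^-4; d^3 = -A^6 - 3*A^2 - 3*A^-2 - A^-6; d^4 = A^8 + 4*A^4 + 6 + 4*A^-4 + A^-8; d^5 = -A^10 - 5*A^6 - 10*A^2 - 10*A^-2 - 5*A^-6 - A^-10.
  A^10 * (d^5) = -A^20 - 5*A^16 - 10*A^12 - 10*A^8 - 5*A^4 - 1
  A^8 * (10*d^4) = 10*A^16 + 40*A^12 + 60*A^8 + 40*A^4 + 10
  A^6 * (41*d^3 + 4*d^5) = -4*A^16 - 61*A^12 - 163*A^8 - 163*A^4 - 61 - 4*A^-4
  A^4 * (86*d^2 + 34*d^4) = 34*A^12 + 222*A^8 + 376*A^4 + 222 + 34*A^-4
  A^2 * (92*d + 114*d^3 + 4*d^5) = -4*A^12 - 134*A^8 - 474*A^4 - 474 - 134*A^-4 - 4*A^-8
  A^0 * (40 + 185*d^2 + 27*d^4) = 27*A^8 + 293*A^4 + 572 + 293*A^-4 + 27*A^-8
  A^-2 * (142*d + 67*d^3 + d^5) = -A^8 - 72*A^4 - 353 - 353*A^-4 - 72*A^-8 - A^-12
  A^-4 * (40 + 76*d^2 + 4*d^4) = 4*A^4 + 92 + 216*A^-4 + 92*A^-8 + 4*A^-12
  A^-6 * (39*d + 6*d^3) = -6 - 57*A^-4 - 57*A^-8 - 6*A^-12
  A^-8 * (5 + 5*d^2) = 5*A^-4 + 15*A^-8 + 5*A^-12
  A^-10 * (d) = -A^-8 - A^-12
Summing the groups: <K> = -A^20 + A^16 - A^12 + A^8 - A^4 + 1 + A^-12
Normalise by the writhe: (-A^3)^(-w) = (-A^3)^(8) = A^24, so f(A) = A^24 * <K> = -A^44 + A^40 - A^36 + A^32 - A^28 + A^24 + A^12.
Substitute A = t^(-1/4), i.e. A^e → t^(-e/4): V(t) = t^-3 + t^-6 - t^-7 + t^-8 - t^-9 + t^-10 - t^-11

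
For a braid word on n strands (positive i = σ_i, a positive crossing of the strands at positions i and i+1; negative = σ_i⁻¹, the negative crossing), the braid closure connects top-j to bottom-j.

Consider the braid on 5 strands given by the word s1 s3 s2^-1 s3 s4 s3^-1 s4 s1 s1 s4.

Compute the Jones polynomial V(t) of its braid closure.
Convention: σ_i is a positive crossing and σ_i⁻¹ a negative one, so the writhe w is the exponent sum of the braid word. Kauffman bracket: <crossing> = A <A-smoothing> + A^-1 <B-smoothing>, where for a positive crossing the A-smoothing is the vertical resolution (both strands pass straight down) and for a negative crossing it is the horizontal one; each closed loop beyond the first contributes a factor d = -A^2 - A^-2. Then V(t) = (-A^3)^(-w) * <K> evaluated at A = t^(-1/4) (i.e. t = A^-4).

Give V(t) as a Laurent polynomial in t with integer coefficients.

Braid: s1 s3 s2^-1 s3 s4 s3^-1 s4 s1 s1 s4 on 5 strands, 10 crossings.
Writhe w = (#positive) - (#negative) = 8 - 2 = 6.
Computing the Kauffman bracket via state sum. There are 2^10 = 1024 states.
Each crossing splits two ways (0=vertical, 1=horizontal). The state's weight is A^(#A-smoothings - #B-smoothings) * d^(loops - 1).
Tabulate the states by total A-exponent and number of loops L (A-exp: L × count):
  A^10: L=3 ×1
  A^8: L=2 ×6, L=4 ×4
  A^6: L=1 ×9, L=3 ×32, L=5 ×4
  A^4: L=2 ×70, L=4 ×49, L=6 ×1
  A^2: L=1 ×30, L=3 ×149, L=5 ×31
  A^0: L=2 ×99, L=4 ×144, L=6 ×9
  A^-2: L=3 ×136, L=5 ×73, L=7 ×1
  A^-4: L=4 ×101, L=6 ×19
  A^-6: L=5 ×43, L=7 ×2
  A^-8: L=6 ×10
  A^-10: L=7 ×1
Each group contributes A^e * Σ count * d^(L-1):
Powers of d = -A^2 - A^-2: d^2 = A^4 + 2 + A^-4; d^3 = -A^6 - 3*A^2 - 3*A^-2 - A^-6; d^4 = A^8 + 4*A^4 + 6 + 4*A^-4 + A^-8; d^5 = -A^10 - 5*A^6 - 10*A^2 - 10*A^-2 - 5*A^-6 - A^-10; d^6 = A^12 + 6*A^8 + 15*A^4 + 20 + 15*A^-4 + 6*A^-8 + A^-12.
  A^10 * (d^2) = A^14 + 2*A^10 + A^6
  A^8 * (6*d + 4*d^3) = -4*A^14 - 18*A^10 - 18*A^6 - 4*A^2
  A^6 * (9 + 32*d^2 + 4*d^4) = 4*A^14 + 48*A^10 + 97*A^6 + 48*A^2 + 4*A^-2
  A^4 * (70*d + 49*d^3 + d^5) = -A^14 - 54*A^10 - 227*A^6 - 227*A^2 - 54*A^-2 - A^-6
  A^2 * (30 + 149*d^2 + 31*d^4) = 31*A^10 + 273*A^6 + 514*A^2 + 273*A^-2 + 31*A^-6
  A^0 * (99*d + 144*d^3 + 9*d^5) = -9*A^10 - 189*A^6 - 621*A^2 - 621*A^-2 - 189*A^-6 - 9*A^-10
  A^-2 * (136*d^2 + 73*d^4 + d^6) = A^10 + 79*A^6 + 443*A^2 + 730*A^-2 + 443*A^-6 + 79*A^-10 + A^-14
  A^-4 * (101*d^3 + 19*d^5) = -19*A^6 - 196*A^2 - 493*A^-2 - 493*A^-6 - 196*A^-10 - 19*A^-14
  A^-6 * (43*d^4 + 2*d^6) = 2*A^6 + 55*A^2 + 202*A^-2 + 298*A^-6 + 202*A^-10 + 55*A^-14 + 2*A^-18
  A^-8 * (10*d^5) = -10*A^2 - 50*A^-2 - 100*A^-6 - 100*A^-10 - 50*A^-14 - 10*A^-18
  A^-10 * (d^6) = A^2 + 6*A^-2 + 15*A^-6 + 20*A^-10 + 15*A^-14 + 6*A^-18 + A^-22
Summing the groups: <K> = A^10 - A^6 + 3*A^2 - 3*A^-2 + 4*A^-6 - 4*A^-10 + 2*A^-14 - 2*A^-18 + A^-22
Normalise by the writhe: (-A^3)^(-w) = (-A^3)^(-6) = A^-18, so f(A) = A^-18 * <K> = A^-8 - A^-12 + 3*A^-16 - 3*A^-20 + 4*A^-24 - 4*A^-28 + 2*A^-32 - 2*A^-36 + A^-40.
Substitute A = t^(-1/4), i.e. A^e → t^(-e/4): V(t) = t^10 - 2*t^9 + 2*t^8 - 4*t^7 + 4*t^6 - 3*t^5 + 3*t^4 - t^3 + t^2

Answer: t^10 - 2*t^9 + 2*t^8 - 4*t^7 + 4*t^6 - 3*t^5 + 3*t^4 - t^3 + t^2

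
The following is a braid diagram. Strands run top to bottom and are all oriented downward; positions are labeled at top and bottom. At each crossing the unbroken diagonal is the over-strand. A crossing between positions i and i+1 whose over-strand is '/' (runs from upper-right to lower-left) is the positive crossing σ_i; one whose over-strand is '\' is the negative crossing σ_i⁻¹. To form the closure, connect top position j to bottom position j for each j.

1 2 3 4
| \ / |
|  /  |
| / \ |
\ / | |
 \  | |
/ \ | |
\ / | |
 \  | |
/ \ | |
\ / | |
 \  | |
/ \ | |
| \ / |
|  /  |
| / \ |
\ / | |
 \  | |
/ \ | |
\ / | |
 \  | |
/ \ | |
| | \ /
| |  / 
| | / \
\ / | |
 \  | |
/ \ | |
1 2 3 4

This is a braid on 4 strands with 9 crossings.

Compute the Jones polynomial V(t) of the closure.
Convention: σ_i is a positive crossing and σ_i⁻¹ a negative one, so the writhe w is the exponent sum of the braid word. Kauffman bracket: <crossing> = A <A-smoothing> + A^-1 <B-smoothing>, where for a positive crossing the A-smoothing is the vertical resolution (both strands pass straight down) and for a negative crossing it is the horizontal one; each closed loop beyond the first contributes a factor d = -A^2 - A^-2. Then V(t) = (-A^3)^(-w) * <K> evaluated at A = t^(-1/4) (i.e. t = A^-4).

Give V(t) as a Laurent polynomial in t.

1 - t^-1 + 3*t^-2 - 3*t^-3 + 3*t^-4 - 4*t^-5 + 3*t^-6 - 2*t^-7 + t^-8

Derivation:
Reading the diagram top to bottom ('/'-over between positions i,i+1 = s_i, '\'-over = s_i^-1): braid word = s2 s1^-1 s1^-1 s1^-1 s2 s1^-1 s1^-1 s3 s1^-1.
Braid: s2 s1^-1 s1^-1 s1^-1 s2 s1^-1 s1^-1 s3 s1^-1 on 4 strands, 9 crossings.
Writhe w = (#positive) - (#negative) = 3 - 6 = -3.
State-sum expansion of <K>. There are 2^9 = 512 states.
Smooth each crossing (0=||, 1=⌣⌢); contribution A^(Σ sign_k(1-2s_k)) * d^(L-1).
Tabulate the states by total A-exponent and number of loops L (A-exp: L × count):
  A^9: L=8 ×1
  A^7: L=7 ×9
  A^5: L=6 ×36
  A^3: L=5 ×84
  A^1: L=4 ×126
  A^-1: L=3 ×124, L=5 ×2
  A^-3: L=2 ×75, L=4 ×9
  A^-5: L=1 ×21, L=3 ×15
  A^-7: L=2 ×8, L=4 ×1
  A^-9: L=3 ×1
Each group contributes A^e * Σ count * d^(L-1):
Powers of d = -A^2 - A^-2: d^2 = A^4 + 2 + A^-4; d^3 = -A^6 - 3*A^2 - 3*A^-2 - A^-6; d^4 = A^8 + 4*A^4 + 6 + 4*A^-4 + A^-8; d^5 = -A^10 - 5*A^6 - 10*A^2 - 10*A^-2 - 5*A^-6 - A^-10; d^6 = A^12 + 6*A^8 + 15*A^4 + 20 + 15*A^-4 + 6*A^-8 + A^-12; d^7 = -A^14 - 7*A^10 - 21*A^6 - 35*A^2 - 35*A^-2 - 21*A^-6 - 7*A^-10 - A^-14.
  A^9 * (d^7) = -A^23 - 7*A^19 - 21*A^15 - 35*A^11 - 35*A^7 - 21*A^3 - 7*A^-1 - A^-5
  A^7 * (9*d^6) = 9*A^19 + 54*A^15 + 135*A^11 + 180*A^7 + 135*A^3 + 54*A^-1 + 9*A^-5
  A^5 * (36*d^5) = -36*A^15 - 180*A^11 - 360*A^7 - 360*A^3 - 180*A^-1 - 36*A^-5
  A^3 * (84*d^4) = 84*A^11 + 336*A^7 + 504*A^3 + 336*A^-1 + 84*A^-5
  A^1 * (126*d^3) = -126*A^7 - 378*A^3 - 378*A^-1 - 126*A^-5
  A^-1 * (124*d^2 + 2*d^4) = 2*A^7 + 132*A^3 + 260*A^-1 + 132*A^-5 + 2*A^-9
  A^-3 * (75*d + 9*d^3) = -9*A^3 - 102*A^-1 - 102*A^-5 - 9*A^-9
  A^-5 * (21 + 15*d^2) = 15*A^-1 + 51*A^-5 + 15*A^-9
  A^-7 * (8*d + d^3) = -A^-1 - 11*A^-5 - 11*A^-9 - A^-13
  A^-9 * (d^2) = A^-5 + 2*A^-9 + A^-13
Summing the groups: <K> = -A^23 + 2*A^19 - 3*A^15 + 4*A^11 - 3*A^7 + 3*A^3 - 3*A^-1 + A^-5 - A^-9
Normalise by the writhe: (-A^3)^(-w) = (-A^3)^(3) = -A^9, so f(A) = -A^9 * <K> = A^32 - 2*A^28 + 3*A^24 - 4*A^20 + 3*A^16 - 3*A^12 + 3*A^8 - A^4 + 1.
Substitute A = t^(-1/4), i.e. A^e → t^(-e/4): V(t) = 1 - t^-1 + 3*t^-2 - 3*t^-3 + 3*t^-4 - 4*t^-5 + 3*t^-6 - 2*t^-7 + t^-8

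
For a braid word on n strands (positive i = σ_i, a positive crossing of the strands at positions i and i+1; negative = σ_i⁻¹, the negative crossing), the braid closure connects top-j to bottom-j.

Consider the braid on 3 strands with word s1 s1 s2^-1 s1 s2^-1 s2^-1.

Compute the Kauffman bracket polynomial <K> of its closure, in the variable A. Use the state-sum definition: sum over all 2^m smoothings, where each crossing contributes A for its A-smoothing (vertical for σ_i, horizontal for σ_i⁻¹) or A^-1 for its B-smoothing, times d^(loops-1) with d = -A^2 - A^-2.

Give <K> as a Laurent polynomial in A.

-A^12 + 2*A^8 - 2*A^4 + 3 - 2*A^-4 + 2*A^-8 - A^-12

Derivation:
Braid: s1 s1 s2^-1 s1 s2^-1 s2^-1 on 3 strands, 6 crossings.
Writhe w = (#positive) - (#negative) = 3 - 3 = 0.
Computing the Kauffman bracket via state sum. There are 2^6 = 64 states.
Each crossing splits two ways (0=vertical, 1=horizontal). The state's weight is A^(#A-smoothings - #B-smoothings) * d^(loops - 1).
Tabulate the states by total A-exponent and number of loops L (A-exp: L × count):
  A^6: L=4 ×1
  A^4: L=3 ×6
  A^2: L=2 ×14, L=4 ×1
  A^0: L=1 ×13, L=3 ×7
  A^-2: L=2 ×14, L=4 ×1
  A^-4: L=3 ×6
  A^-6: L=4 ×1
Each group contributes A^e * Σ count * d^(L-1):
Powers of d = -A^2 - A^-2: d^2 = A^4 + 2 + A^-4; d^3 = -A^6 - 3*A^2 - 3*A^-2 - A^-6.
  A^6 * (d^3) = -A^12 - 3*A^8 - 3*A^4 - 1
  A^4 * (6*d^2) = 6*A^8 + 12*A^4 + 6
  A^2 * (14*d + d^3) = -A^8 - 17*A^4 - 17 - A^-4
  A^0 * (13 + 7*d^2) = 7*A^4 + 27 + 7*A^-4
  A^-2 * (14*d + d^3) = -A^4 - 17 - 17*A^-4 - A^-8
  A^-4 * (6*d^2) = 6 + 12*A^-4 + 6*A^-8
  A^-6 * (d^3) = -1 - 3*A^-4 - 3*A^-8 - A^-12
Summing the groups: <K> = -A^12 + 2*A^8 - 2*A^4 + 3 - 2*A^-4 + 2*A^-8 - A^-12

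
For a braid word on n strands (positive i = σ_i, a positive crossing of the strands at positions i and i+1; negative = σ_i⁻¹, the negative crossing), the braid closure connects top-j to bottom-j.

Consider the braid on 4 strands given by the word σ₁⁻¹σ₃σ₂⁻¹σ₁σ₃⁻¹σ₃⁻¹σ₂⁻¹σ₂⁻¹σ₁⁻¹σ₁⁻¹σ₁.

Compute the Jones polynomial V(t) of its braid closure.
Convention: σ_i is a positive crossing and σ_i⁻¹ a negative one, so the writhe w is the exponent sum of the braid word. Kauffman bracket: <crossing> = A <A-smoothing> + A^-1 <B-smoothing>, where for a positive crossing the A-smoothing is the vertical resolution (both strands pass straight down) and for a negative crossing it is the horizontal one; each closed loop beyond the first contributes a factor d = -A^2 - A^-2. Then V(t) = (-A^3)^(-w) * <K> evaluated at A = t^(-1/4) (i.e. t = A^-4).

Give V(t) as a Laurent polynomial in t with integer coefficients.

t^-1 - t^-2 + 2*t^-3 - 2*t^-4 + 2*t^-5 - t^-6 + t^-7 - t^-8

Derivation:
The presented braid s1^-1 s3 s2^-1 s1 s3^-1 s3^-1 s2^-1 s2^-1 s1^-1 s1^-1 s1 on 4 strands reduces by inverse Markov moves (closure unchanged at each step):
  Deconjugate: the word is γ·β·γ⁻¹ with γ = s1^-1 (prefix) and γ⁻¹ = s1 (suffix); strip both.
Reduced to β = s3 s2^-1 s1 s3^-1 s3^-1 s2^-1 s2^-1 s1^-1 s1^-1 on 4 strands, 9 crossings.
Compute on β:
Braid: s3 s2^-1 s1 s3^-1 s3^-1 s2^-1 s2^-1 s1^-1 s1^-1 on 4 strands, 9 crossings.
Writhe w = (#positive) - (#negative) = 2 - 7 = -5.
State-sum expansion of <K>. There are 2^9 = 512 states.
Smooth each crossing (0=||, 1=⌣⌢); contribution A^(Σ sign_k(1-2s_k)) * d^(L-1).
Tabulate the states by total A-exponent and number of loops L (A-exp: L × count):
  A^9: L=5 ×1
  A^7: L=4 ×9
  A^5: L=3 ×31, L=5 ×5
  A^3: L=2 ×48, L=4 ×35, L=6 ×1
  A^1: L=1 ×28, L=3 ×86, L=5 ×12
  A^-1: L=2 ×82, L=4 ×43, L=6 ×1
  A^-3: L=1 ×20, L=3 ×58, L=5 ×6
  A^-5: L=2 ×25, L=4 ×11
  A^-7: L=1 ×3, L=3 ×6
  A^-9: L=2 ×1
Each group contributes A^e * Σ count * d^(L-1):
Powers of d = -A^2 - A^-2: d^2 = A^4 + 2 + A^-4; d^3 = -A^6 - 3*A^2 - 3*A^-2 - A^-6; d^4 = A^8 + 4*A^4 + 6 + 4*A^-4 + A^-8; d^5 = -A^10 - 5*A^6 - 10*A^2 - 10*A^-2 - 5*A^-6 - A^-10.
  A^9 * (d^4) = A^17 + 4*A^13 + 6*A^9 + 4*A^5 + A
  A^7 * (9*d^3) = -9*A^13 - 27*A^9 - 27*A^5 - 9*A
  A^5 * (31*d^2 + 5*d^4) = 5*A^13 + 51*A^9 + 92*A^5 + 51*A + 5*A^-3
  A^3 * (48*d + 35*d^3 + d^5) = -A^13 - 40*A^9 - 163*A^5 - 163*A - 40*A^-3 - A^-7
  A^1 * (28 + 86*d^2 + 12*d^4) = 12*A^9 + 134*A^5 + 272*A + 134*A^-3 + 12*A^-7
  A^-1 * (82*d + 43*d^3 + d^5) = -A^9 - 48*A^5 - 221*A - 221*A^-3 - 48*A^-7 - A^-11
  A^-3 * (20 + 58*d^2 + 6*d^4) = 6*A^5 + 82*A + 172*A^-3 + 82*A^-7 + 6*A^-11
  A^-5 * (25*d + 11*d^3) = -11*A - 58*A^-3 - 58*A^-7 - 11*A^-11
  A^-7 * (3 + 6*d^2) = 6*A^-3 + 15*A^-7 + 6*A^-11
  A^-9 * (d) = -A^-7 - A^-11
Summing the groups: <K> = A^17 - A^13 + A^9 - 2*A^5 + 2*A - 2*A^-3 + A^-7 - A^-11
Normalise by the writhe: (-A^3)^(-w) = (-A^3)^(5) = -A^15, so f(A) = -A^15 * <K> = -A^32 + A^28 - A^24 + 2*A^20 - 2*A^16 + 2*A^12 - A^8 + A^4.
Substitute A = t^(-1/4), i.e. A^e → t^(-e/4): V(t) = t^-1 - t^-2 + 2*t^-3 - 2*t^-4 + 2*t^-5 - t^-6 + t^-7 - t^-8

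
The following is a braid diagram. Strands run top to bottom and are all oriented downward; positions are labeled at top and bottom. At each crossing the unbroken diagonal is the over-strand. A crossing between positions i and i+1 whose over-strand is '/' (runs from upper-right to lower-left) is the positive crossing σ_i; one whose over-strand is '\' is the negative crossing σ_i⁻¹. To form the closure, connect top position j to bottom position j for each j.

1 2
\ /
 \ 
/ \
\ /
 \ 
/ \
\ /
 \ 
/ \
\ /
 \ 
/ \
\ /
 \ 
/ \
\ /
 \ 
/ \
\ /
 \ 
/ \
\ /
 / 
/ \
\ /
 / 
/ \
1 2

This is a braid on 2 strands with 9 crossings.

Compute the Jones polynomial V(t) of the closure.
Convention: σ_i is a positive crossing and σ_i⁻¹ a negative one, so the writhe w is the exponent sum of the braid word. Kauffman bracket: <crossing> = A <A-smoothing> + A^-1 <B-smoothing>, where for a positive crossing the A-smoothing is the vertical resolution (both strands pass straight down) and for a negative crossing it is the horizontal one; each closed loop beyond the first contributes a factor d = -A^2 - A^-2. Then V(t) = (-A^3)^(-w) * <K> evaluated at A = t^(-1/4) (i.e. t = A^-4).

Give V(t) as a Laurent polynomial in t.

t^-2 + t^-4 - t^-5 + t^-6 - t^-7

Derivation:
Reading the diagram top to bottom ('/'-over between positions i,i+1 = s_i, '\'-over = s_i^-1): braid word = s1^-1 s1^-1 s1^-1 s1^-1 s1^-1 s1^-1 s1^-1 s1 s1.
The presented braid s1^-1 s1^-1 s1^-1 s1^-1 s1^-1 s1^-1 s1^-1 s1 s1 on 2 strands reduces by inverse Markov moves (closure unchanged at each step):
  Deconjugate: the word is γ·β·γ⁻¹ with γ = s1^-1 s1^-1 (prefix) and γ⁻¹ = s1 s1 (suffix); strip both.
Reduced to β = s1^-1 s1^-1 s1^-1 s1^-1 s1^-1 on 2 strands, 5 crossings.
Compute on β:
Braid: s1^-1 s1^-1 s1^-1 s1^-1 s1^-1 on 2 strands, 5 crossings.
Writhe w = (#positive) - (#negative) = 0 - 5 = -5.
Enumerate smoothing states for the bracket polynomial. There are 2^5 = 32 states.
For each crossing: s=0 is the vertical smoothing, s=1 horizontal. Crossing k contributes A^(sign_k * (1 - 2*s_k)); loop factor d = -A^2 - A^-2.
  state 00000: A-exp=-5, loops=2, term = A^-5 * d^1
  state 00001: A-exp=-3, loops=1, term = A^-3 * d^0
  state 00010: A-exp=-3, loops=1, term = A^-3 * d^0
  state 00011: A-exp=-1, loops=2, term = A^-1 * d^1
  state 00100: A-exp=-3, loops=1, term = A^-3 * d^0
  state 00101: A-exp=-1, loops=2, term = A^-1 * d^1
  state 00110: A-exp=-1, loops=2, term = A^-1 * d^1
  state 00111: A-exp=+1, loops=3, term = A^1 * d^2
  state 01000: A-exp=-3, loops=1, term = A^-3 * d^0
  state 01001: A-exp=-1, loops=2, term = A^-1 * d^1
  state 01010: A-exp=-1, loops=2, term = A^-1 * d^1
  state 01011: A-exp=+1, loops=3, term = A^1 * d^2
  state 01100: A-exp=-1, loops=2, term = A^-1 * d^1
  state 01101: A-exp=+1, loops=3, term = A^1 * d^2
  state 01110: A-exp=+1, loops=3, term = A^1 * d^2
  state 01111: A-exp=+3, loops=4, term = A^3 * d^3
  state 10000: A-exp=-3, loops=1, term = A^-3 * d^0
  state 10001: A-exp=-1, loops=2, term = A^-1 * d^1
  state 10010: A-exp=-1, loops=2, term = A^-1 * d^1
  state 10011: A-exp=+1, loops=3, term = A^1 * d^2
  state 10100: A-exp=-1, loops=2, term = A^-1 * d^1
  state 10101: A-exp=+1, loops=3, term = A^1 * d^2
  state 10110: A-exp=+1, loops=3, term = A^1 * d^2
  state 10111: A-exp=+3, loops=4, term = A^3 * d^3
  state 11000: A-exp=-1, loops=2, term = A^-1 * d^1
  state 11001: A-exp=+1, loops=3, term = A^1 * d^2
  state 11010: A-exp=+1, loops=3, term = A^1 * d^2
  state 11011: A-exp=+3, loops=4, term = A^3 * d^3
  state 11100: A-exp=+1, loops=3, term = A^1 * d^2
  state 11101: A-exp=+3, loops=4, term = A^3 * d^3
  state 11110: A-exp=+3, loops=4, term = A^3 * d^3
  state 11111: A-exp=+5, loops=5, term = A^5 * d^4
Collect the terms by A-exponent (count of states per loop number):
Powers of d = -A^2 - A^-2: d^2 = A^4 + 2 + A^-4; d^3 = -A^6 - 3*A^2 - 3*A^-2 - A^-6; d^4 = A^8 + 4*A^4 + 6 + 4*A^-4 + A^-8.
  A^5 * (d^4) = A^13 + 4*A^9 + 6*A^5 + 4*A + A^-3
  A^3 * (5*d^3) = -5*A^9 - 15*A^5 - 15*A - 5*A^-3
  A^1 * (10*d^2) = 10*A^5 + 20*A + 10*A^-3
  A^-1 * (10*d) = -10*A - 10*A^-3
  A^-3 * (5) = 5*A^-3
  A^-5 * (d) = -A^-3 - A^-7
Summing the groups: <K> = A^13 - A^9 + A^5 - A - A^-7
Normalise by the writhe: (-A^3)^(-w) = (-A^3)^(5) = -A^15, so f(A) = -A^15 * <K> = -A^28 + A^24 - A^20 + A^16 + A^8.
Substitute A = t^(-1/4), i.e. A^e → t^(-e/4): V(t) = t^-2 + t^-4 - t^-5 + t^-6 - t^-7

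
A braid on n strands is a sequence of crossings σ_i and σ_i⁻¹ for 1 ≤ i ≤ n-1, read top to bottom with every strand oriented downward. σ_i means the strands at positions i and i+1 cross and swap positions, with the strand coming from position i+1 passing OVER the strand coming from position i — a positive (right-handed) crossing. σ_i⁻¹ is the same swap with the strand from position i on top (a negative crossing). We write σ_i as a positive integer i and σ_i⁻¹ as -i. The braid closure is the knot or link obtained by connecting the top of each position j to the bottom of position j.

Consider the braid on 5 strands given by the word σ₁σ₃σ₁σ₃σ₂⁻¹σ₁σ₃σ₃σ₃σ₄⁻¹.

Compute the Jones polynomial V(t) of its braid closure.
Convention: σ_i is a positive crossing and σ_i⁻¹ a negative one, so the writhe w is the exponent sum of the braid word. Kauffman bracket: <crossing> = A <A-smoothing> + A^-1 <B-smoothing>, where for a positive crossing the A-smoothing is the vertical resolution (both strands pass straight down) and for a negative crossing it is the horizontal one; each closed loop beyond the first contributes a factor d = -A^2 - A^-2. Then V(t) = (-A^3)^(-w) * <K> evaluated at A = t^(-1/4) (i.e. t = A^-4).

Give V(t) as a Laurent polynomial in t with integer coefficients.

The presented braid s1 s3 s1 s3 s2^-1 s1 s3 s3 s3 s4^-1 on 5 strands reduces by inverse Markov moves (closure unchanged at each step):
  Destabilize: the word has the form β·s4^-1 where s4^-1 occurs only as the final letter (β ∈ B_4); drop it and the last strand → 4 strands.
Reduced to β = s1 s3 s1 s3 s2^-1 s1 s3 s3 s3 on 4 strands, 9 crossings.
Compute on β:
Braid: s1 s3 s1 s3 s2^-1 s1 s3 s3 s3 on 4 strands, 9 crossings.
Writhe w = (#positive) - (#negative) = 8 - 1 = 7.
Enumerate smoothing states for the bracket polynomial. There are 2^9 = 512 states.
Each crossing splits two ways (0=vertical, 1=horizontal). The state's weight is A^(#A-smoothings - #B-smoothings) * d^(loops - 1).
Tabulate the states by total A-exponent and number of loops L (A-exp: L × count):
  A^9: L=3 ×1
  A^7: L=2 ×8, L=4 ×1
  A^5: L=1 ×15, L=3 ×21
  A^3: L=2 ×60, L=4 ×24
  A^1: L=3 ×110, L=5 ×16
  A^-1: L=4 ×120, L=6 ×6
  A^-3: L=5 ×83, L=7 ×1
  A^-5: L=6 ×36
  A^-7: L=7 ×9
  A^-9: L=8 ×1
Each group contributes A^e * Σ count * d^(L-1):
Powers of d = -A^2 - A^-2: d^2 = A^4 + 2 + A^-4; d^3 = -A^6 - 3*A^2 - 3*A^-2 - A^-6; d^4 = A^8 + 4*A^4 + 6 + 4*A^-4 + A^-8; d^5 = -A^10 - 5*A^6 - 10*A^2 - 10*A^-2 - 5*A^-6 - A^-10; d^6 = A^12 + 6*A^8 + 15*A^4 + 20 + 15*A^-4 + 6*A^-8 + A^-12; d^7 = -A^14 - 7*A^10 - 21*A^6 - 35*A^2 - 35*A^-2 - 21*A^-6 - 7*A^-10 - A^-14.
  A^9 * (d^2) = A^13 + 2*A^9 + A^5
  A^7 * (8*d + d^3) = -A^13 - 11*A^9 - 11*A^5 - A
  A^5 * (15 + 21*d^2) = 21*A^9 + 57*A^5 + 21*A
  A^3 * (60*d + 24*d^3) = -24*A^9 - 132*A^5 - 132*A - 24*A^-3
  A^1 * (110*d^2 + 16*d^4) = 16*A^9 + 174*A^5 + 316*A + 174*A^-3 + 16*A^-7
  A^-1 * (120*d^3 + 6*d^5) = -6*A^9 - 150*A^5 - 420*A - 420*A^-3 - 150*A^-7 - 6*A^-11
  A^-3 * (83*d^4 + d^6) = A^9 + 89*A^5 + 347*A + 518*A^-3 + 347*A^-7 + 89*A^-11 + A^-15
  A^-5 * (36*d^5) = -36*A^5 - 180*A - 360*A^-3 - 360*A^-7 - 180*A^-11 - 36*A^-15
  A^-7 * (9*d^6) = 9*A^5 + 54*A + 135*A^-3 + 180*A^-7 + 135*A^-11 + 54*A^-15 + 9*A^-19
  A^-9 * (d^7) = -A^5 - 7*A - 21*A^-3 - 35*A^-7 - 35*A^-11 - 21*A^-15 - 7*A^-19 - A^-23
Summing the groups: <K> = -A^9 - 2*A + 2*A^-3 - 2*A^-7 + 3*A^-11 - 2*A^-15 + 2*A^-19 - A^-23
Normalise by the writhe: (-A^3)^(-w) = (-A^3)^(-7) = -A^-21, so f(A) = -A^-21 * <K> = A^-12 + 2*A^-20 - 2*A^-24 + 2*A^-28 - 3*A^-32 + 2*A^-36 - 2*A^-40 + A^-44.
Substitute A = t^(-1/4), i.e. A^e → t^(-e/4): V(t) = t^11 - 2*t^10 + 2*t^9 - 3*t^8 + 2*t^7 - 2*t^6 + 2*t^5 + t^3

Answer: t^11 - 2*t^10 + 2*t^9 - 3*t^8 + 2*t^7 - 2*t^6 + 2*t^5 + t^3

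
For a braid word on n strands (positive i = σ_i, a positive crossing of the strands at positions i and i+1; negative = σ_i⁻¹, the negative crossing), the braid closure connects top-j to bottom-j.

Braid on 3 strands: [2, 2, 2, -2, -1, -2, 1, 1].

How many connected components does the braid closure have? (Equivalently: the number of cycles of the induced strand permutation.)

1

Derivation:
Track the strand permutation on 3 strands, starting from identity.
  step 1: s2 swaps positions 2,3 -> [1 3 2]
  step 2: s2 swaps positions 2,3 -> [1 2 3]
  step 3: s2 swaps positions 2,3 -> [1 3 2]
  step 4: s2^-1 swaps positions 2,3 -> [1 2 3]
  step 5: s1^-1 swaps positions 1,2 -> [2 1 3]
  step 6: s2^-1 swaps positions 2,3 -> [2 3 1]
  step 7: s1 swaps positions 1,2 -> [3 2 1]
  step 8: s1 swaps positions 1,2 -> [2 3 1]
Final permutation (position -> original strand): [2 3 1]
Closure components = cycle count of this permutation = 1.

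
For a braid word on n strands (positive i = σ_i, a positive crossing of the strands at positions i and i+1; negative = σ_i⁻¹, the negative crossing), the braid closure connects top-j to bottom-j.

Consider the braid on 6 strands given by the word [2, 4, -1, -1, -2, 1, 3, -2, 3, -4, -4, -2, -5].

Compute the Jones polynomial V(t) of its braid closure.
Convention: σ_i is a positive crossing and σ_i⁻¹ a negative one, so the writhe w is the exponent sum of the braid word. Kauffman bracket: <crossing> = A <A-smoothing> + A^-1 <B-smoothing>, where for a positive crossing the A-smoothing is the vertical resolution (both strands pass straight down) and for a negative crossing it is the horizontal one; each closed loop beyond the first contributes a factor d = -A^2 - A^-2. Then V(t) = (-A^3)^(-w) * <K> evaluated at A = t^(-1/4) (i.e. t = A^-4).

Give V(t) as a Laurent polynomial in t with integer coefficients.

The presented braid s2 s4 s1^-1 s1^-1 s2^-1 s1 s3 s2^-1 s3 s4^-1 s4^-1 s2^-1 s5^-1 on 6 strands reduces by inverse Markov moves (closure unchanged at each step):
  Destabilize: the word has the form β·s5^-1 where s5^-1 occurs only as the final letter (β ∈ B_5); drop it and the last strand → 5 strands.
  Deconjugate: the word is γ·β·γ⁻¹ with γ = s2 s4 (prefix) and γ⁻¹ = s4^-1 s2^-1 (suffix); strip both.
  Destabilize: the word has the form β·s4^-1 where s4^-1 occurs only as the final letter (β ∈ B_4); drop it and the last strand → 4 strands.
Reduced to β = s1^-1 s1^-1 s2^-1 s1 s3 s2^-1 s3 on 4 strands, 7 crossings.
Compute on β:
Braid: s1^-1 s1^-1 s2^-1 s1 s3 s2^-1 s3 on 4 strands, 7 crossings.
Writhe w = (#positive) - (#negative) = 3 - 4 = -1.
Computing the Kauffman bracket via state sum. There are 2^7 = 128 states.
Each crossing splits two ways (0=vertical, 1=horizontal). The state's weight is A^(#A-smoothings - #B-smoothings) * d^(loops - 1).
Tabulate the states by total A-exponent and number of loops L (A-exp: L × count):
  A^7: L=4 ×1
  A^5: L=3 ×7
  A^3: L=2 ×17, L=4 ×4
  A^1: L=1 ×14, L=3 ×20, L=5 ×1
  A^-1: L=2 ×27, L=4 ×8
  A^-3: L=1 ×5, L=3 ×15, L=5 ×1
  A^-5: L=2 ×4, L=4 ×3
  A^-7: L=3 ×1
Each group contributes A^e * Σ count * d^(L-1):
Powers of d = -A^2 - A^-2: d^2 = A^4 + 2 + A^-4; d^3 = -A^6 - 3*A^2 - 3*A^-2 - A^-6; d^4 = A^8 + 4*A^4 + 6 + 4*A^-4 + A^-8.
  A^7 * (d^3) = -A^13 - 3*A^9 - 3*A^5 - A
  A^5 * (7*d^2) = 7*A^9 + 14*A^5 + 7*A
  A^3 * (17*d + 4*d^3) = -4*A^9 - 29*A^5 - 29*A - 4*A^-3
  A^1 * (14 + 20*d^2 + d^4) = A^9 + 24*A^5 + 60*A + 24*A^-3 + A^-7
  A^-1 * (27*d + 8*d^3) = -8*A^5 - 51*A - 51*A^-3 - 8*A^-7
  A^-3 * (5 + 15*d^2 + d^4) = A^5 + 19*A + 41*A^-3 + 19*A^-7 + A^-11
  A^-5 * (4*d + 3*d^3) = -3*A - 13*A^-3 - 13*A^-7 - 3*A^-11
  A^-7 * (d^2) = A^-3 + 2*A^-7 + A^-11
Summing the groups: <K> = -A^13 + A^9 - A^5 + 2*A - 2*A^-3 + A^-7 - A^-11
Normalise by the writhe: (-A^3)^(-w) = (-A^3)^(1) = -A^3, so f(A) = -A^3 * <K> = A^16 - A^12 + A^8 - 2*A^4 + 2 - A^-4 + A^-8.
Substitute A = t^(-1/4), i.e. A^e → t^(-e/4): V(t) = t^2 - t + 2 - 2*t^-1 + t^-2 - t^-3 + t^-4

Answer: t^2 - t + 2 - 2*t^-1 + t^-2 - t^-3 + t^-4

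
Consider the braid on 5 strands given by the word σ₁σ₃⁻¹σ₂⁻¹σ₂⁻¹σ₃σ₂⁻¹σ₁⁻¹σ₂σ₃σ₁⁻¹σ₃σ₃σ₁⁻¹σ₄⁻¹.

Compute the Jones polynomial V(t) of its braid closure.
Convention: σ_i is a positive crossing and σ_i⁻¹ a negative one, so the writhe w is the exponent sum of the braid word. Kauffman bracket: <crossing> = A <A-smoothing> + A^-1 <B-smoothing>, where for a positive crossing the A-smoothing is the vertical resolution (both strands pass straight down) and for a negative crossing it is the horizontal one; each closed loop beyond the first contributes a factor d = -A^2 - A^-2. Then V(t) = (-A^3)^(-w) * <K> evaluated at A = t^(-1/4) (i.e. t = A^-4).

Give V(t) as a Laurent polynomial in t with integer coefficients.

-t^3 + 2*t^2 - 3*t + 5 - 4*t^-1 + 4*t^-2 - 3*t^-3 + 2*t^-4 - t^-5

Derivation:
The presented braid s1 s3^-1 s2^-1 s2^-1 s3 s2^-1 s1^-1 s2 s3 s1^-1 s3 s3 s1^-1 s4^-1 on 5 strands reduces by inverse Markov moves (closure unchanged at each step):
  Destabilize: the word has the form β·s4^-1 where s4^-1 occurs only as the final letter (β ∈ B_4); drop it and the last strand → 4 strands.
  Deconjugate: the word is γ·β·γ⁻¹ with γ = s1 s3^-1 (prefix) and γ⁻¹ = s3 s1^-1 (suffix); strip both.
Reduced to β = s2^-1 s2^-1 s3 s2^-1 s1^-1 s2 s3 s1^-1 s3 on 4 strands, 9 crossings.
Compute on β:
Braid: s2^-1 s2^-1 s3 s2^-1 s1^-1 s2 s3 s1^-1 s3 on 4 strands, 9 crossings.
Writhe w = (#positive) - (#negative) = 4 - 5 = -1.
Enumerate smoothing states for the bracket polynomial. There are 2^9 = 512 states.
Smooth each crossing (0=||, 1=⌣⌢); contribution A^(Σ sign_k(1-2s_k)) * d^(L-1).
Tabulate the states by total A-exponent and number of loops L (A-exp: L × count):
  A^9: L=5 ×1
  A^7: L=4 ×9
  A^5: L=3 ×32, L=5 ×4
  A^3: L=2 ×55, L=4 ×28, L=6 ×1
  A^1: L=1 ×39, L=3 ×77, L=5 ×10
  A^-1: L=2 ×87, L=4 ×38, L=6 ×1
  A^-3: L=1 ×14, L=3 ×64, L=5 ×6
  A^-5: L=2 ×17, L=4 ×19
  A^-7: L=3 ×7, L=5 ×2
  A^-9: L=4 ×1
Each group contributes A^e * Σ count * d^(L-1):
Powers of d = -A^2 - A^-2: d^2 = A^4 + 2 + A^-4; d^3 = -A^6 - 3*A^2 - 3*A^-2 - A^-6; d^4 = A^8 + 4*A^4 + 6 + 4*A^-4 + A^-8; d^5 = -A^10 - 5*A^6 - 10*A^2 - 10*A^-2 - 5*A^-6 - A^-10.
  A^9 * (d^4) = A^17 + 4*A^13 + 6*A^9 + 4*A^5 + A
  A^7 * (9*d^3) = -9*A^13 - 27*A^9 - 27*A^5 - 9*A
  A^5 * (32*d^2 + 4*d^4) = 4*A^13 + 48*A^9 + 88*A^5 + 48*A + 4*A^-3
  A^3 * (55*d + 28*d^3 + d^5) = -A^13 - 33*A^9 - 149*A^5 - 149*A - 33*A^-3 - A^-7
  A^1 * (39 + 77*d^2 + 10*d^4) = 10*A^9 + 117*A^5 + 253*A + 117*A^-3 + 10*A^-7
  A^-1 * (87*d + 38*d^3 + d^5) = -A^9 - 43*A^5 - 211*A - 211*A^-3 - 43*A^-7 - A^-11
  A^-3 * (14 + 64*d^2 + 6*d^4) = 6*A^5 + 88*A + 178*A^-3 + 88*A^-7 + 6*A^-11
  A^-5 * (17*d + 19*d^3) = -19*A - 74*A^-3 - 74*A^-7 - 19*A^-11
  A^-7 * (7*d^2 + 2*d^4) = 2*A + 15*A^-3 + 26*A^-7 + 15*A^-11 + 2*A^-15
  A^-9 * (d^3) = -A^-3 - 3*A^-7 - 3*A^-11 - A^-15
Summing the groups: <K> = A^17 - 2*A^13 + 3*A^9 - 4*A^5 + 4*A - 5*A^-3 + 3*A^-7 - 2*A^-11 + A^-15
Normalise by the writhe: (-A^3)^(-w) = (-A^3)^(1) = -A^3, so f(A) = -A^3 * <K> = -A^20 + 2*A^16 - 3*A^12 + 4*A^8 - 4*A^4 + 5 - 3*A^-4 + 2*A^-8 - A^-12.
Substitute A = t^(-1/4), i.e. A^e → t^(-e/4): V(t) = -t^3 + 2*t^2 - 3*t + 5 - 4*t^-1 + 4*t^-2 - 3*t^-3 + 2*t^-4 - t^-5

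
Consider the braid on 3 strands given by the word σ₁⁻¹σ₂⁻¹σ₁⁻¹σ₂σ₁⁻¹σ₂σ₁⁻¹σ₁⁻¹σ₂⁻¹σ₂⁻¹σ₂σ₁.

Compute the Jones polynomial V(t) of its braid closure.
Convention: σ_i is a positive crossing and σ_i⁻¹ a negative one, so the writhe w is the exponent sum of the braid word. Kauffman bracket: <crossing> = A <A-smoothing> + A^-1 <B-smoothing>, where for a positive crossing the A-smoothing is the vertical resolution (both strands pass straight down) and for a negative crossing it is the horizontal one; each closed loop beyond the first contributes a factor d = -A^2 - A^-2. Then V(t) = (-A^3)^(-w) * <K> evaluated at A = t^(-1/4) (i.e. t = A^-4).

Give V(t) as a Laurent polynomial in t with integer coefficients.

The presented braid s1^-1 s2^-1 s1^-1 s2 s1^-1 s2 s1^-1 s1^-1 s2^-1 s2^-1 s2 s1 on 3 strands reduces by inverse Markov moves (closure unchanged at each step):
  Deconjugate: the word is γ·β·γ⁻¹ with γ = s1^-1 s2^-1 (prefix) and γ⁻¹ = s2 s1 (suffix); strip both.
Reduced to β = s1^-1 s2 s1^-1 s2 s1^-1 s1^-1 s2^-1 s2^-1 on 3 strands, 8 crossings.
Compute on β:
Braid: s1^-1 s2 s1^-1 s2 s1^-1 s1^-1 s2^-1 s2^-1 on 3 strands, 8 crossings.
Writhe w = (#positive) - (#negative) = 2 - 6 = -4.
Computing the Kauffman bracket via state sum. There are 2^8 = 256 states.
Smooth each crossing (0=||, 1=⌣⌢); contribution A^(Σ sign_k(1-2s_k)) * d^(L-1).
Tabulate the states by total A-exponent and number of loops L (A-exp: L × count):
  A^8: L=5 ×1
  A^6: L=4 ×8
  A^4: L=3 ×26, L=5 ×2
  A^2: L=2 ×41, L=4 ×15
  A^0: L=1 ×26, L=3 ×43, L=5 ×1
  A^-2: L=2 ×47, L=4 ×9
  A^-4: L=1 ×11, L=3 ×16, L=5 ×1
  A^-6: L=2 ×6, L=4 ×2
  A^-8: L=3 ×1
Each group contributes A^e * Σ count * d^(L-1):
Powers of d = -A^2 - A^-2: d^2 = A^4 + 2 + A^-4; d^3 = -A^6 - 3*A^2 - 3*A^-2 - A^-6; d^4 = A^8 + 4*A^4 + 6 + 4*A^-4 + A^-8.
  A^8 * (d^4) = A^16 + 4*A^12 + 6*A^8 + 4*A^4 + 1
  A^6 * (8*d^3) = -8*A^12 - 24*A^8 - 24*A^4 - 8
  A^4 * (26*d^2 + 2*d^4) = 2*A^12 + 34*A^8 + 64*A^4 + 34 + 2*A^-4
  A^2 * (41*d + 15*d^3) = -15*A^8 - 86*A^4 - 86 - 15*A^-4
  A^0 * (26 + 43*d^2 + d^4) = A^8 + 47*A^4 + 118 + 47*A^-4 + A^-8
  A^-2 * (47*d + 9*d^3) = -9*A^4 - 74 - 74*A^-4 - 9*A^-8
  A^-4 * (11 + 16*d^2 + d^4) = A^4 + 20 + 49*A^-4 + 20*A^-8 + A^-12
  A^-6 * (6*d + 2*d^3) = -2 - 12*A^-4 - 12*A^-8 - 2*A^-12
  A^-8 * (d^2) = A^-4 + 2*A^-8 + A^-12
Summing the groups: <K> = A^16 - 2*A^12 + 2*A^8 - 3*A^4 + 3 - 2*A^-4 + 2*A^-8
Normalise by the writhe: (-A^3)^(-w) = (-A^3)^(4) = A^12, so f(A) = A^12 * <K> = A^28 - 2*A^24 + 2*A^20 - 3*A^16 + 3*A^12 - 2*A^8 + 2*A^4.
Substitute A = t^(-1/4), i.e. A^e → t^(-e/4): V(t) = 2*t^-1 - 2*t^-2 + 3*t^-3 - 3*t^-4 + 2*t^-5 - 2*t^-6 + t^-7

Answer: 2*t^-1 - 2*t^-2 + 3*t^-3 - 3*t^-4 + 2*t^-5 - 2*t^-6 + t^-7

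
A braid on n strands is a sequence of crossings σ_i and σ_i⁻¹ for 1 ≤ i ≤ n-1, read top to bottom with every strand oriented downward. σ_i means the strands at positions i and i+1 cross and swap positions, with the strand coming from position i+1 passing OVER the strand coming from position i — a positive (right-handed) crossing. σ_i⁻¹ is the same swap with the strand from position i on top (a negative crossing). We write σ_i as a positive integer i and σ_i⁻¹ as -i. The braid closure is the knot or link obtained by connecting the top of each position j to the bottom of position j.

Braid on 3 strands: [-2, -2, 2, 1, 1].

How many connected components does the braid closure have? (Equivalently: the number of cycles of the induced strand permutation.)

2

Derivation:
Track the strand permutation on 3 strands, starting from identity.
  step 1: s2^-1 swaps positions 2,3 -> [1 3 2]
  step 2: s2^-1 swaps positions 2,3 -> [1 2 3]
  step 3: s2 swaps positions 2,3 -> [1 3 2]
  step 4: s1 swaps positions 1,2 -> [3 1 2]
  step 5: s1 swaps positions 1,2 -> [1 3 2]
Final permutation (position -> original strand): [1 3 2]
Closure components = cycle count of this permutation = 2.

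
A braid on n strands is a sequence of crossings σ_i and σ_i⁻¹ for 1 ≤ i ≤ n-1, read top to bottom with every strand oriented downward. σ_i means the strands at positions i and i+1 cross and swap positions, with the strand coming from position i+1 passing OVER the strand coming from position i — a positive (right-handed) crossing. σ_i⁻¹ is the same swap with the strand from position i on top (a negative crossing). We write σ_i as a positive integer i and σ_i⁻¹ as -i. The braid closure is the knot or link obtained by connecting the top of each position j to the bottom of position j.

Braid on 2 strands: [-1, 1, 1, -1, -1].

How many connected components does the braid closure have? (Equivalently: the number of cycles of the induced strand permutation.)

1

Derivation:
Track the strand permutation on 2 strands, starting from identity.
  step 1: s1^-1 swaps positions 1,2 -> [2 1]
  step 2: s1 swaps positions 1,2 -> [1 2]
  step 3: s1 swaps positions 1,2 -> [2 1]
  step 4: s1^-1 swaps positions 1,2 -> [1 2]
  step 5: s1^-1 swaps positions 1,2 -> [2 1]
Final permutation (position -> original strand): [2 1]
Closure components = cycle count of this permutation = 1.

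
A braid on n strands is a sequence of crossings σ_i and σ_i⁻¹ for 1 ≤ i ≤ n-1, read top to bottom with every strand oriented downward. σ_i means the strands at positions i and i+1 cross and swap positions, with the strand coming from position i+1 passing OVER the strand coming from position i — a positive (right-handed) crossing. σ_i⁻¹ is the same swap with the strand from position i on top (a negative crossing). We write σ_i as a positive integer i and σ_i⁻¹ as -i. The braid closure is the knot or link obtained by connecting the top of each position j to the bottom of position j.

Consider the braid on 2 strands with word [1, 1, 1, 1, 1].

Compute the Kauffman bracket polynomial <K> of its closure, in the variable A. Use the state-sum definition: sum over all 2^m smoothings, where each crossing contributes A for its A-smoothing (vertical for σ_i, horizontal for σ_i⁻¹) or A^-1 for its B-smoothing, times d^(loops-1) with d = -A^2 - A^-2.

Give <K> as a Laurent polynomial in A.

Braid: s1 s1 s1 s1 s1 on 2 strands, 5 crossings.
Writhe w = (#positive) - (#negative) = 5 - 0 = 5.
Enumerate smoothing states for the bracket polynomial. There are 2^5 = 32 states.
Smooth each crossing (0=||, 1=⌣⌢); contribution A^(Σ sign_k(1-2s_k)) * d^(L-1).
  state 00000: A-exp=+5, loops=2, term = A^5 * d^1
  state 00001: A-exp=+3, loops=1, term = A^3 * d^0
  state 00010: A-exp=+3, loops=1, term = A^3 * d^0
  state 00011: A-exp=+1, loops=2, term = A^1 * d^1
  state 00100: A-exp=+3, loops=1, term = A^3 * d^0
  state 00101: A-exp=+1, loops=2, term = A^1 * d^1
  state 00110: A-exp=+1, loops=2, term = A^1 * d^1
  state 00111: A-exp=-1, loops=3, term = A^-1 * d^2
  state 01000: A-exp=+3, loops=1, term = A^3 * d^0
  state 01001: A-exp=+1, loops=2, term = A^1 * d^1
  state 01010: A-exp=+1, loops=2, term = A^1 * d^1
  state 01011: A-exp=-1, loops=3, term = A^-1 * d^2
  state 01100: A-exp=+1, loops=2, term = A^1 * d^1
  state 01101: A-exp=-1, loops=3, term = A^-1 * d^2
  state 01110: A-exp=-1, loops=3, term = A^-1 * d^2
  state 01111: A-exp=-3, loops=4, term = A^-3 * d^3
  state 10000: A-exp=+3, loops=1, term = A^3 * d^0
  state 10001: A-exp=+1, loops=2, term = A^1 * d^1
  state 10010: A-exp=+1, loops=2, term = A^1 * d^1
  state 10011: A-exp=-1, loops=3, term = A^-1 * d^2
  state 10100: A-exp=+1, loops=2, term = A^1 * d^1
  state 10101: A-exp=-1, loops=3, term = A^-1 * d^2
  state 10110: A-exp=-1, loops=3, term = A^-1 * d^2
  state 10111: A-exp=-3, loops=4, term = A^-3 * d^3
  state 11000: A-exp=+1, loops=2, term = A^1 * d^1
  state 11001: A-exp=-1, loops=3, term = A^-1 * d^2
  state 11010: A-exp=-1, loops=3, term = A^-1 * d^2
  state 11011: A-exp=-3, loops=4, term = A^-3 * d^3
  state 11100: A-exp=-1, loops=3, term = A^-1 * d^2
  state 11101: A-exp=-3, loops=4, term = A^-3 * d^3
  state 11110: A-exp=-3, loops=4, term = A^-3 * d^3
  state 11111: A-exp=-5, loops=5, term = A^-5 * d^4
Collect the terms by A-exponent (count of states per loop number):
Powers of d = -A^2 - A^-2: d^2 = A^4 + 2 + A^-4; d^3 = -A^6 - 3*A^2 - 3*A^-2 - A^-6; d^4 = A^8 + 4*A^4 + 6 + 4*A^-4 + A^-8.
  A^5 * (d) = -A^7 - A^3
  A^3 * (5) = 5*A^3
  A^1 * (10*d) = -10*A^3 - 10*A^-1
  A^-1 * (10*d^2) = 10*A^3 + 20*A^-1 + 10*A^-5
  A^-3 * (5*d^3) = -5*A^3 - 15*A^-1 - 15*A^-5 - 5*A^-9
  A^-5 * (d^4) = A^3 + 4*A^-1 + 6*A^-5 + 4*A^-9 + A^-13
Summing the groups: <K> = -A^7 - A^-1 + A^-5 - A^-9 + A^-13

Answer: -A^7 - A^-1 + A^-5 - A^-9 + A^-13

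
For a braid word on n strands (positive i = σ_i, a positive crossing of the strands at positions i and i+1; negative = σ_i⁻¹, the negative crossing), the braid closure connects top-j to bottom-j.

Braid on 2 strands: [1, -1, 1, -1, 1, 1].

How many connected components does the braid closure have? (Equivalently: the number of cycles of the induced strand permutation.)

2

Derivation:
Track the strand permutation on 2 strands, starting from identity.
  step 1: s1 swaps positions 1,2 -> [2 1]
  step 2: s1^-1 swaps positions 1,2 -> [1 2]
  step 3: s1 swaps positions 1,2 -> [2 1]
  step 4: s1^-1 swaps positions 1,2 -> [1 2]
  step 5: s1 swaps positions 1,2 -> [2 1]
  step 6: s1 swaps positions 1,2 -> [1 2]
Final permutation (position -> original strand): [1 2]
Closure components = cycle count of this permutation = 2.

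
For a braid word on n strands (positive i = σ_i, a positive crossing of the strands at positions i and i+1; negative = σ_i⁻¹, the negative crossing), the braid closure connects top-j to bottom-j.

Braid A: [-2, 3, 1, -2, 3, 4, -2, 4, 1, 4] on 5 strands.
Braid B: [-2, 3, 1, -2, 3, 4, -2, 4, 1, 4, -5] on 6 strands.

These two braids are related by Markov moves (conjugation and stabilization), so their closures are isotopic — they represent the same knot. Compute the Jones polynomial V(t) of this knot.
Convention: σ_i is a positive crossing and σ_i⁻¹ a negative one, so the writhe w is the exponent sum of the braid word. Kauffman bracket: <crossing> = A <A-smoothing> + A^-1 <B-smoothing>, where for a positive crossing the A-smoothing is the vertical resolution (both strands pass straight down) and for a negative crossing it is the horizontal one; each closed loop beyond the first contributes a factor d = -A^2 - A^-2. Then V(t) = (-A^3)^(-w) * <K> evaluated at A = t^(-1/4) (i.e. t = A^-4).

-t^8 + 3*t^7 - 5*t^6 + 8*t^5 - 10*t^4 + 10*t^3 - 10*t^2 + 8*t - 4 + 3*t^-1 - t^-2

Derivation:
Markov-equivalent braids have isotopic closures, hence identical knot invariants. Strip the Markov moves from each word to reach a common short braid β, then compute V(t) once on β.
Braid A: s2^-1 s3 s1 s2^-1 s3 s4 s2^-1 s4 s1 s4 on 5 strands has no conjugating prefix/suffix or stabilization to strip; take β = s2^-1 s3 s1 s2^-1 s3 s4 s2^-1 s4 s1 s4.
Braid B: s2^-1 s3 s1 s2^-1 s3 s4 s2^-1 s4 s1 s4 s5^-1 on 6 strands reduces by inverse Markov moves (closure unchanged at each step):
  Destabilize: the word has the form β·s5^-1 where s5^-1 occurs only as the final letter (β ∈ B_5); drop it and the last strand → 5 strands.
Reduced to β = s2^-1 s3 s1 s2^-1 s3 s4 s2^-1 s4 s1 s4 on 5 strands, 10 crossings.
Both give the same β = s2^-1 s3 s1 s2^-1 s3 s4 s2^-1 s4 s1 s4 on 5 strands, so one state sum suffices:
Braid: s2^-1 s3 s1 s2^-1 s3 s4 s2^-1 s4 s1 s4 on 5 strands, 10 crossings.
Writhe w = (#positive) - (#negative) = 7 - 3 = 4.
Computing the Kauffman bracket via state sum. There are 2^10 = 1024 states.
Each crossing splits two ways (0=vertical, 1=horizontal). The state's weight is A^(#A-smoothings - #B-smoothings) * d^(loops - 1).
Tabulate the states by total A-exponent and number of loops L (A-exp: L × count):
  A^10: L=6 ×1
  A^8: L=5 ×10
  A^6: L=4 ×42, L=6 ×3
  A^4: L=3 ×95, L=5 ×24, L=7 ×1
  A^2: L=2 ×117, L=4 ×86, L=6 ×7
  A^0: L=1 ×63, L=3 ×157, L=5 ×32
  A^-2: L=2 ×120, L=4 ×87, L=6 ×3
  A^-4: L=3 ×99, L=5 ×21
  A^-6: L=4 ×43, L=6 ×2
  A^-8: L=5 ×10
  A^-10: L=6 ×1
Each group contributes A^e * Σ count * d^(L-1):
Powers of d = -A^2 - A^-2: d^2 = A^4 + 2 + A^-4; d^3 = -A^6 - 3*A^2 - 3*A^-2 - A^-6; d^4 = A^8 + 4*A^4 + 6 + 4*A^-4 + A^-8; d^5 = -A^10 - 5*A^6 - 10*A^2 - 10*A^-2 - 5*A^-6 - A^-10; d^6 = A^12 + 6*A^8 + 15*A^4 + 20 + 15*A^-4 + 6*A^-8 + A^-12.
  A^10 * (d^5) = -A^20 - 5*A^16 - 10*A^12 - 10*A^8 - 5*A^4 - 1
  A^8 * (10*d^4) = 10*A^16 + 40*A^12 + 60*A^8 + 40*A^4 + 10
  A^6 * (42*d^3 + 3*d^5) = -3*A^16 - 57*A^12 - 156*A^8 - 156*A^4 - 57 - 3*A^-4
  A^4 * (95*d^2 + 24*d^4 + d^6) = A^16 + 30*A^12 + 206*A^8 + 354*A^4 + 206 + 30*A^-4 + A^-8
  A^2 * (117*d + 86*d^3 + 7*d^5) = -7*A^12 - 121*A^8 - 445*A^4 - 445 - 121*A^-4 - 7*A^-8
  A^0 * (63 + 157*d^2 + 32*d^4) = 32*A^8 + 285*A^4 + 569 + 285*A^-4 + 32*A^-8
  A^-2 * (120*d + 87*d^3 + 3*d^5) = -3*A^8 - 102*A^4 - 411 - 411*A^-4 - 102*A^-8 - 3*A^-12
  A^-4 * (99*d^2 + 21*d^4) = 21*A^4 + 183 + 324*A^-4 + 183*A^-8 + 21*A^-12
  A^-6 * (43*d^3 + 2*d^5) = -2*A^4 - 53 - 149*A^-4 - 149*A^-8 - 53*A^-12 - 2*A^-16
  A^-8 * (10*d^4) = 10 + 40*A^-4 + 60*A^-8 + 40*A^-12 + 10*A^-16
  A^-10 * (d^5) = -1 - 5*A^-4 - 10*A^-8 - 10*A^-12 - 5*A^-16 - A^-20
Summing the groups: <K> = -A^20 + 3*A^16 - 4*A^12 + 8*A^8 - 10*A^4 + 10 - 10*A^-4 + 8*A^-8 - 5*A^-12 + 3*A^-16 - A^-20
Normalise by the writhe: (-A^3)^(-w) = (-A^3)^(-4) = A^-12, so f(A) = A^-12 * <K> = -A^8 + 3*A^4 - 4 + 8*A^-4 - 10*A^-8 + 10*A^-12 - 10*A^-16 + 8*A^-20 - 5*A^-24 + 3*A^-28 - A^-32.
Substitute A = t^(-1/4), i.e. A^e → t^(-e/4): V(t) = -t^8 + 3*t^7 - 5*t^6 + 8*t^5 - 10*t^4 + 10*t^3 - 10*t^2 + 8*t - 4 + 3*t^-1 - t^-2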